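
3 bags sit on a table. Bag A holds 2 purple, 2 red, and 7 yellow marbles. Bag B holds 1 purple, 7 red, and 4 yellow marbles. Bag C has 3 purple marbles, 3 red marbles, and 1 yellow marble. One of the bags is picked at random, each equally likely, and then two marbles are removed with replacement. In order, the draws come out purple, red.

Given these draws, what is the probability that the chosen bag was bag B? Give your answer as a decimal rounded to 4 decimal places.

The likelihood of the observed sequence under each hypothesis: P(data | bag A) = (2/11)(2/11) = 0.033058; P(data | bag B) = (1/12)(7/12) = 0.048611; P(data | bag C) = (3/7)(3/7) = 0.18367.
The prior-weighted likelihoods are 1/3 · 0.033058 = 0.011019, 1/3 · 0.048611 = 0.016204, 1/3 · 0.18367 = 0.061224; with total 0.088447.
Therefore the posterior P(bag B | data) = (0.016204) / (0.088447) = 0.1832.

0.1832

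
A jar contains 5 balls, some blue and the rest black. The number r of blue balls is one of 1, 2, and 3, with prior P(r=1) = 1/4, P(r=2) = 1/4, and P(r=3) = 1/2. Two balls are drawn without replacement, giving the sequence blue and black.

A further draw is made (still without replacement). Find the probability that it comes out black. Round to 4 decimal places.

For each hypothesis, P(data | H) works out to: P(data | r = 1) = (1/5)(4/4) = 1/5; P(data | r = 2) = (2/5)(3/4) = 3/10; P(data | r = 3) = (3/5)(2/4) = 3/10.
Weighting by the prior gives 1/4 · 1/5 = 1/20, 1/4 · 3/10 = 3/40, 1/2 · 3/10 = 3/20; with total 11/40.
Normalising, the posterior is P(r = 1 | data) = 2/11, P(r = 2 | data) = 3/11, P(r = 3 | data) = 6/11.
So P(black next | data) = Σ P(black next | H) P(H | data) = (1)(2/11) + (2/3)(3/11) + (1/3)(6/11) = 6/11.

0.5455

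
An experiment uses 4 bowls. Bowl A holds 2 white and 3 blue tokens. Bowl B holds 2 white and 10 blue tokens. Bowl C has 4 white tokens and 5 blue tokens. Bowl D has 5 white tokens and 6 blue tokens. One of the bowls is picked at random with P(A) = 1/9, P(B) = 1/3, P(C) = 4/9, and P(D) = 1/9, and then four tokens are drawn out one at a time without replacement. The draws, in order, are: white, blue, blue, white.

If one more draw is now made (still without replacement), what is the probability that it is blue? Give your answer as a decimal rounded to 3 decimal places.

Compute the likelihood of the observed sequence for each case: P(data | bowl A) = (2/5)(3/4)(2/3)(1/2) = 0.1; P(data | bowl B) = (2/12)(10/11)(9/10)(1/9) = 0.015152; P(data | bowl C) = (4/9)(5/8)(4/7)(3/6) = 0.079365; P(data | bowl D) = (5/11)(6/10)(5/9)(4/8) = 0.075758.
Multiplying each by its prior: 1/9 · 0.1 = 0.011111, 1/3 · 0.015152 = 0.0050505, 4/9 · 0.079365 = 0.035273, 1/9 · 0.075758 = 0.0084175; summing to 0.059852.
Normalising, the posterior is P(bowl A | data) = 0.18564, P(bowl B | data) = 0.084383, P(bowl C | data) = 0.58934, P(bowl D | data) = 0.14064.
Averaging over the posterior, P(blue next | data) = (1)(0.18564) + (1)(0.084383) + (3/5)(0.58934) + (4/7)(0.14064) = 0.70399.

0.704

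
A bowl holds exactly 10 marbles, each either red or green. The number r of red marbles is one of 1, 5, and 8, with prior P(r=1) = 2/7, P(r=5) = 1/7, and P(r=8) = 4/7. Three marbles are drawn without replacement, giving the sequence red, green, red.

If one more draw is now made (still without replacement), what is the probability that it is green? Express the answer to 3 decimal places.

The likelihood of the observed sequence under each hypothesis: P(data | r = 1) = (1/10)(9/9)(0/8) = 0; P(data | r = 5) = (5/10)(5/9)(4/8) = 0.13889; P(data | r = 8) = (8/10)(2/9)(7/8) = 0.15556.
The prior-weighted likelihoods are 2/7 · 0 = 0, 1/7 · 0.13889 = 0.019841, 4/7 · 0.15556 = 0.088889; these sum to 0.10873.
Normalising, the posterior is P(r = 1 | data) = 0, P(r = 5 | data) = 0.18248, P(r = 8 | data) = 0.81752.
Averaging over the posterior, P(green next | data) = (4/7)(0.18248) + (1/7)(0.81752) = 0.22106.

0.221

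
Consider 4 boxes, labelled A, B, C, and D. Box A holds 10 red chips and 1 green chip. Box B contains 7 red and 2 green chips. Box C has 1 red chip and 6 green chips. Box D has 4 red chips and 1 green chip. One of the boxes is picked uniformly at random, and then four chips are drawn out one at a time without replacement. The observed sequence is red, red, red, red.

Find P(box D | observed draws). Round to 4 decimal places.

Under each hypothesis, the probability of the observed sequence is: P(data | box A) = (10/11)(9/10)(8/9)(7/8) = 0.63636; P(data | box B) = (7/9)(6/8)(5/7)(4/6) = 0.27778; P(data | box C) = (1/7)(0/6) = 0; P(data | box D) = (4/5)(3/4)(2/3)(1/2) = 0.2.
Weighting by the prior gives 1/4 · 0.63636 = 0.15909, 1/4 · 0.27778 = 0.069444, 1/4 · 0 = 0, 1/4 · 0.2 = 0.05; summing to 0.27854.
Therefore the posterior P(box D | data) = (0.05) / (0.27854) = 0.17951.

0.1795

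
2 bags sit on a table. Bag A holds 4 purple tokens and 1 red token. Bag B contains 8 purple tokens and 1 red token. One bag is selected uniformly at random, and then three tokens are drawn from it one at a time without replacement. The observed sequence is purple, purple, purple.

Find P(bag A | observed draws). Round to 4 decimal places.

For each hypothesis, P(data | H) works out to: P(data | bag A) = (4/5)(3/4)(2/3) = 2/5; P(data | bag B) = (8/9)(7/8)(6/7) = 2/3.
The prior-weighted likelihoods are 1/2 · 2/5 = 1/5, 1/2 · 2/3 = 1/3; summing to 8/15.
By Bayes' rule, P(bag A | data) = (1/5) / (8/15) = 3/8.

0.3750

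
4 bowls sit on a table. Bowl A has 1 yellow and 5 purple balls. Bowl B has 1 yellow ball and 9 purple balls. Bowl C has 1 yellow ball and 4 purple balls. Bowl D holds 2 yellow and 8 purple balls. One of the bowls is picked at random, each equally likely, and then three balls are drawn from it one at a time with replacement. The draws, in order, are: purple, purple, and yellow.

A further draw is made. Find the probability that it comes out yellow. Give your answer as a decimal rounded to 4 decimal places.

0.1736

The likelihood of the observed sequence under each hypothesis: P(data | bowl A) = (5/6)(5/6)(1/6) = 0.11574; P(data | bowl B) = (9/10)(9/10)(1/10) = 0.081; P(data | bowl C) = (4/5)(4/5)(1/5) = 0.128; P(data | bowl D) = (8/10)(8/10)(2/10) = 0.128.
Weighting by the prior gives 1/4 · 0.11574 = 0.028935, 1/4 · 0.081 = 0.02025, 1/4 · 0.128 = 0.032, 1/4 · 0.128 = 0.032; these sum to 0.11319.
The posterior is then P(bowl A | data) = 0.25564, P(bowl B | data) = 0.17891, P(bowl C | data) = 0.28272, P(bowl D | data) = 0.28272.
The predictive probability is P(yellow next | data) = (1/6)(0.25564) + (1/10)(0.17891) + (1/5)(0.28272) + (1/5)(0.28272) = 0.17359.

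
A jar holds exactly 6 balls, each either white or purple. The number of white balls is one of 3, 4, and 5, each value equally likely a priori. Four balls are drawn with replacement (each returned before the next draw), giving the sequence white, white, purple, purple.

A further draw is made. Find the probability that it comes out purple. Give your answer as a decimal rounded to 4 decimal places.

For each hypothesis, P(data | H) works out to: P(data | r = 3) = (3/6)(3/6)(3/6)(3/6) = 0.0625; P(data | r = 4) = (4/6)(4/6)(2/6)(2/6) = 0.049383; P(data | r = 5) = (5/6)(5/6)(1/6)(1/6) = 0.01929.
Multiplying each by its prior: 1/3 · 0.0625 = 0.020833, 1/3 · 0.049383 = 0.016461, 1/3 · 0.01929 = 0.00643; with total 0.043724.
Normalising, the posterior is P(r = 3 | data) = 0.47647, P(r = 4 | data) = 0.37647, P(r = 5 | data) = 0.14706.
So P(purple next | data) = Σ P(purple next | H) P(H | data) = (1/2)(0.47647) + (1/3)(0.37647) + (1/6)(0.14706) = 0.38824.

0.3882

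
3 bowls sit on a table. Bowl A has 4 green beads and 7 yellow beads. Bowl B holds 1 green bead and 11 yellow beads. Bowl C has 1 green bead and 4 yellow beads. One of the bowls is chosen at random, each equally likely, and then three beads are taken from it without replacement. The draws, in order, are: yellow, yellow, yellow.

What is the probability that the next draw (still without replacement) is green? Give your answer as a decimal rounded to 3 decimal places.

For each hypothesis, P(data | H) works out to: P(data | bowl A) = (7/11)(6/10)(5/9) = 0.21212; P(data | bowl B) = (11/12)(10/11)(9/10) = 0.75; P(data | bowl C) = (4/5)(3/4)(2/3) = 0.4.
Weighting by the prior gives 1/3 · 0.21212 = 0.070707, 1/3 · 0.75 = 0.25, 1/3 · 0.4 = 0.13333; summing to 0.45404.
Normalising, the posterior is P(bowl A | data) = 0.15573, P(bowl B | data) = 0.55061, P(bowl C | data) = 0.29366.
Averaging over the posterior, P(green next | data) = (1/2)(0.15573) + (1/9)(0.55061) + (1/2)(0.29366) = 0.28587.

0.286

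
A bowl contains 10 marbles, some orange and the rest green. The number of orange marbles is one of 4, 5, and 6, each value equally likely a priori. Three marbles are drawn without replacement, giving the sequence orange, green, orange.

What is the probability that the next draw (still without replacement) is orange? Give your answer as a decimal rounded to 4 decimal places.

0.4521

Compute the likelihood of the observed sequence for each case: P(data | r = 4) = (4/10)(6/9)(3/8) = 1/10; P(data | r = 5) = (5/10)(5/9)(4/8) = 5/36; P(data | r = 6) = (6/10)(4/9)(5/8) = 1/6.
Weighting by the prior gives 1/3 · 1/10 = 1/30, 1/3 · 5/36 = 5/108, 1/3 · 1/6 = 1/18; with total 73/540.
Normalising, the posterior is P(r = 4 | data) = 18/73, P(r = 5 | data) = 25/73, P(r = 6 | data) = 30/73.
Averaging over the posterior, P(orange next | data) = (2/7)(18/73) + (3/7)(25/73) + (4/7)(30/73) = 33/73.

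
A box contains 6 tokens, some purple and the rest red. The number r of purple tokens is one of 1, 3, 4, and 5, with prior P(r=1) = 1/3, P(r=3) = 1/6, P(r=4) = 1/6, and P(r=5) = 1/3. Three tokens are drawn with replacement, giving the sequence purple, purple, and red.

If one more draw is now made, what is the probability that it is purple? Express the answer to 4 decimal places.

0.6569

Under each hypothesis, the probability of the observed sequence is: P(data | r = 1) = (1/6)(1/6)(5/6) = 0.023148; P(data | r = 3) = (3/6)(3/6)(3/6) = 0.125; P(data | r = 4) = (4/6)(4/6)(2/6) = 0.14815; P(data | r = 5) = (5/6)(5/6)(1/6) = 0.11574.
The prior-weighted likelihoods are 1/3 · 0.023148 = 0.007716, 1/6 · 0.125 = 0.020833, 1/6 · 0.14815 = 0.024691, 1/3 · 0.11574 = 0.03858; summing to 0.091821.
Normalising, the posterior is P(r = 1 | data) = 0.084034, P(r = 3 | data) = 0.22689, P(r = 4 | data) = 0.26891, P(r = 5 | data) = 0.42017.
So P(purple next | data) = Σ P(purple next | H) P(H | data) = (1/6)(0.084034) + (1/2)(0.22689) + (2/3)(0.26891) + (5/6)(0.42017) = 0.65686.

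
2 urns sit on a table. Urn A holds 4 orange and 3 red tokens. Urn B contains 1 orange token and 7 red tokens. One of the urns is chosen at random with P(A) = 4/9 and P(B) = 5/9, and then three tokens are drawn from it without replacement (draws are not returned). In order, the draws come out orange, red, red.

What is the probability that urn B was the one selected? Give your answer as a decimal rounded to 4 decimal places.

For each hypothesis, P(data | H) works out to: P(data | urn A) = (4/7)(3/6)(2/5) = 4/35; P(data | urn B) = (1/8)(7/7)(6/6) = 1/8.
Multiplying each by its prior: 4/9 · 4/35 = 16/315, 5/9 · 1/8 = 5/72; summing to 101/840.
By Bayes' rule, P(urn B | data) = (5/72) / (101/840) = 175/303.

0.5776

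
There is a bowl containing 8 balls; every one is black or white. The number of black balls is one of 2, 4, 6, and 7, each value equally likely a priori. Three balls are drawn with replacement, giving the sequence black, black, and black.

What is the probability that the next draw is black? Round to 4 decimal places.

0.7863

Under each hypothesis, the probability of the observed sequence is: P(data | r = 2) = (2/8)(2/8)(2/8) = 0.015625; P(data | r = 4) = (4/8)(4/8)(4/8) = 0.125; P(data | r = 6) = (6/8)(6/8)(6/8) = 0.42188; P(data | r = 7) = (7/8)(7/8)(7/8) = 0.66992.
Multiplying each by its prior: 1/4 · 0.015625 = 0.0039062, 1/4 · 0.125 = 0.03125, 1/4 · 0.42188 = 0.10547, 1/4 · 0.66992 = 0.16748; summing to 0.30811.
The posterior is then P(r = 2 | data) = 0.012678, P(r = 4 | data) = 0.10143, P(r = 6 | data) = 0.34231, P(r = 7 | data) = 0.54358.
Averaging over the posterior, P(black next | data) = (1/4)(0.012678) + (1/2)(0.10143) + (3/4)(0.34231) + (7/8)(0.54358) = 0.78625.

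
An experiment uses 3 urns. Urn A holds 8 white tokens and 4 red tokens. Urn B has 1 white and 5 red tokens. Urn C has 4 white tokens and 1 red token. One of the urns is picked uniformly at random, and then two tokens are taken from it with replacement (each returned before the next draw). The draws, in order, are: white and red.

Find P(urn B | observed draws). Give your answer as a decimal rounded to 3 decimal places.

For each hypothesis, P(data | H) works out to: P(data | urn A) = (8/12)(4/12) = 0.22222; P(data | urn B) = (1/6)(5/6) = 0.13889; P(data | urn C) = (4/5)(1/5) = 0.16.
Weighting by the prior gives 1/3 · 0.22222 = 0.074074, 1/3 · 0.13889 = 0.046296, 1/3 · 0.16 = 0.053333; with total 0.1737.
By Bayes' rule, P(urn B | data) = (0.046296) / (0.1737) = 0.26652.

0.267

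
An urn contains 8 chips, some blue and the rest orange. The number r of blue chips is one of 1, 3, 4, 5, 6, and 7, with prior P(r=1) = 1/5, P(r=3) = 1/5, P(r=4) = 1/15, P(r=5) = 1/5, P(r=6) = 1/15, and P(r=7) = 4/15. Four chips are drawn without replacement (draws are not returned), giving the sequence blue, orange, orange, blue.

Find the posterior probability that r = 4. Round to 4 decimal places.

0.1558

Under each hypothesis, the probability of the observed sequence is: P(data | r = 1) = (1/8)(7/7)(6/6)(0/5) = 0; P(data | r = 3) = (3/8)(5/7)(4/6)(2/5) = 1/14; P(data | r = 4) = (4/8)(4/7)(3/6)(3/5) = 3/35; P(data | r = 5) = (5/8)(3/7)(2/6)(4/5) = 1/14; P(data | r = 6) = (6/8)(2/7)(1/6)(5/5) = 1/28; P(data | r = 7) = (7/8)(1/7)(0/6) = 0.
The prior-weighted likelihoods are 1/5 · 0 = 0, 1/5 · 1/14 = 1/70, 1/15 · 3/35 = 1/175, 1/5 · 1/14 = 1/70, 1/15 · 1/28 = 1/420, 4/15 · 0 = 0; with total 11/300.
By Bayes' rule, P(r = 4 | data) = (1/175) / (11/300) = 12/77.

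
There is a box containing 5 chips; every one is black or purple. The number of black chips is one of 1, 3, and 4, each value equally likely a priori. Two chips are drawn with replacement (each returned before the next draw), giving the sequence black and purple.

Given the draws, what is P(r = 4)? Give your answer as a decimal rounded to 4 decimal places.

Under each hypothesis, the probability of the observed sequence is: P(data | r = 1) = (1/5)(4/5) = 4/25; P(data | r = 3) = (3/5)(2/5) = 6/25; P(data | r = 4) = (4/5)(1/5) = 4/25.
The prior-weighted likelihoods are 1/3 · 4/25 = 4/75, 1/3 · 6/25 = 2/25, 1/3 · 4/25 = 4/75; these sum to 14/75.
So P(r = 4 | data) = (4/75) / (14/75) = 2/7.

0.2857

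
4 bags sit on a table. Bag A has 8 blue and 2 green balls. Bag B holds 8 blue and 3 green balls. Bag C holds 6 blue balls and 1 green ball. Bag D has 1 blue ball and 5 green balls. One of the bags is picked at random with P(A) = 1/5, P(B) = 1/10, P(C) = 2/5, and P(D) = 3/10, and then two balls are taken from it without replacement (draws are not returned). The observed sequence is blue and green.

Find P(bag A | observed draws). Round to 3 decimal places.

For each hypothesis, P(data | H) works out to: P(data | bag A) = (8/10)(2/9) = 0.17778; P(data | bag B) = (8/11)(3/10) = 0.21818; P(data | bag C) = (6/7)(1/6) = 0.14286; P(data | bag D) = (1/6)(5/5) = 0.16667.
The prior-weighted likelihoods are 1/5 · 0.17778 = 0.035556, 1/10 · 0.21818 = 0.021818, 2/5 · 0.14286 = 0.057143, 3/10 · 0.16667 = 0.05; with total 0.16452.
Therefore the posterior P(bag A | data) = (0.035556) / (0.16452) = 0.21612.

0.216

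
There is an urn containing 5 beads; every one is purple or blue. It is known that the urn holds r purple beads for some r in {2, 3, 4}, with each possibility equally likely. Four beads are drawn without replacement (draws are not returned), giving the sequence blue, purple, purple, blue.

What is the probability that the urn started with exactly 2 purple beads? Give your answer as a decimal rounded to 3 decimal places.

The likelihood of the observed sequence under each hypothesis: P(data | r = 2) = (3/5)(2/4)(1/3)(2/2) = 1/10; P(data | r = 3) = (2/5)(3/4)(2/3)(1/2) = 1/10; P(data | r = 4) = (1/5)(4/4)(3/3)(0/2) = 0.
Multiplying each by its prior: 1/3 · 1/10 = 1/30, 1/3 · 1/10 = 1/30, 1/3 · 0 = 0; with total 1/15.
By Bayes' rule, P(r = 2 | data) = (1/30) / (1/15) = 1/2.

0.500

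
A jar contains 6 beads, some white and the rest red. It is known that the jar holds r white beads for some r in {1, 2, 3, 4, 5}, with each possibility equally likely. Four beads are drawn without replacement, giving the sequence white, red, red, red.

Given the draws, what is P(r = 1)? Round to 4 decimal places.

For each hypothesis, P(data | H) works out to: P(data | r = 1) = (1/6)(5/5)(4/4)(3/3) = 1/6; P(data | r = 2) = (2/6)(4/5)(3/4)(2/3) = 2/15; P(data | r = 3) = (3/6)(3/5)(2/4)(1/3) = 1/20; P(data | r = 4) = (4/6)(2/5)(1/4)(0/3) = 0; P(data | r = 5) = (5/6)(1/5)(0/4) = 0.
Weighting by the prior gives 1/5 · 1/6 = 1/30, 1/5 · 2/15 = 2/75, 1/5 · 1/20 = 1/100, 1/5 · 0 = 0, 1/5 · 0 = 0; summing to 7/100.
So P(r = 1 | data) = (1/30) / (7/100) = 10/21.

0.4762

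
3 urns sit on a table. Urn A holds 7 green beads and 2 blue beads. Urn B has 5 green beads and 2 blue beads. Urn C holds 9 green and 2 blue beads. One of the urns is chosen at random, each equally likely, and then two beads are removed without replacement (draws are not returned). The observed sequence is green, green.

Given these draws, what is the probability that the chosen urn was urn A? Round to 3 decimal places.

0.340

For each hypothesis, P(data | H) works out to: P(data | urn A) = (7/9)(6/8) = 0.58333; P(data | urn B) = (5/7)(4/6) = 0.47619; P(data | urn C) = (9/11)(8/10) = 0.65455.
Weighting by the prior gives 1/3 · 0.58333 = 0.19444, 1/3 · 0.47619 = 0.15873, 1/3 · 0.65455 = 0.21818; summing to 0.57136.
Therefore the posterior P(urn A | data) = (0.19444) / (0.57136) = 0.34032.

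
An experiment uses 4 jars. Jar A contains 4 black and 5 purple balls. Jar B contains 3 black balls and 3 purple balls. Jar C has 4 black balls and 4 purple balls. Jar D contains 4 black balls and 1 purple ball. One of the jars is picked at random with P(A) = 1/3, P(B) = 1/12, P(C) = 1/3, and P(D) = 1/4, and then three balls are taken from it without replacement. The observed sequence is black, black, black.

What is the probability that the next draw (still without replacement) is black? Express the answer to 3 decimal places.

0.399

Under each hypothesis, the probability of the observed sequence is: P(data | jar A) = (4/9)(3/8)(2/7) = 0.047619; P(data | jar B) = (3/6)(2/5)(1/4) = 0.05; P(data | jar C) = (4/8)(3/7)(2/6) = 0.071429; P(data | jar D) = (4/5)(3/4)(2/3) = 0.4.
The prior-weighted likelihoods are 1/3 · 0.047619 = 0.015873, 1/12 · 0.05 = 0.0041667, 1/3 · 0.071429 = 0.02381, 1/4 · 0.4 = 0.1; with total 0.14385.
Normalising, the posterior is P(jar A | data) = 0.11034, P(jar B | data) = 0.028966, P(jar C | data) = 0.16552, P(jar D | data) = 0.69517.
Averaging over the posterior, P(black next | data) = (1/6)(0.11034) + (0)(0.028966) + (1/5)(0.16552) + (1/2)(0.69517) = 0.39908.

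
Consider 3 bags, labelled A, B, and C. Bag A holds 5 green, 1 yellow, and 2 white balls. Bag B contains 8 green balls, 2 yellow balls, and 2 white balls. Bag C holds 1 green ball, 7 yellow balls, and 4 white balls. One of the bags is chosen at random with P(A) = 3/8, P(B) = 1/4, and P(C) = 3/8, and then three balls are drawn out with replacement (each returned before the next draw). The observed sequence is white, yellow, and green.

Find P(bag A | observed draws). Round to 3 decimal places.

0.406

The likelihood of the observed sequence under each hypothesis: P(data | bag A) = (2/8)(1/8)(5/8) = 0.019531; P(data | bag B) = (2/12)(2/12)(8/12) = 0.018519; P(data | bag C) = (4/12)(7/12)(1/12) = 0.016204.
Weighting by the prior gives 3/8 · 0.019531 = 0.0073242, 1/4 · 0.018519 = 0.0046296, 3/8 · 0.016204 = 0.0060764; these sum to 0.01803.
By Bayes' rule, P(bag A | data) = (0.0073242) / (0.01803) = 0.40622.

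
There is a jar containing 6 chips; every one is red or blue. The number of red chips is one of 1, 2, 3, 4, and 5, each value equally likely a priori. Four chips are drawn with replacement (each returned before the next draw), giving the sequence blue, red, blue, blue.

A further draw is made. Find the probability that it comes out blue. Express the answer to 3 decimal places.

0.651

The likelihood of the observed sequence under each hypothesis: P(data | r = 1) = (5/6)(1/6)(5/6)(5/6) = 0.096451; P(data | r = 2) = (4/6)(2/6)(4/6)(4/6) = 0.098765; P(data | r = 3) = (3/6)(3/6)(3/6)(3/6) = 0.0625; P(data | r = 4) = (2/6)(4/6)(2/6)(2/6) = 0.024691; P(data | r = 5) = (1/6)(5/6)(1/6)(1/6) = 0.003858.
Multiplying each by its prior: 1/5 · 0.096451 = 0.01929, 1/5 · 0.098765 = 0.019753, 1/5 · 0.0625 = 0.0125, 1/5 · 0.024691 = 0.0049383, 1/5 · 0.003858 = 0.0007716; these sum to 0.057253.
Normalising, the posterior is P(r = 1 | data) = 0.33693, P(r = 2 | data) = 0.34501, P(r = 3 | data) = 0.21833, P(r = 4 | data) = 0.086253, P(r = 5 | data) = 0.013477.
So P(blue next | data) = Σ P(blue next | H) P(H | data) = (5/6)(0.33693) + (2/3)(0.34501) + (1/2)(0.21833) + (1/3)(0.086253) + (1/6)(0.013477) = 0.65094.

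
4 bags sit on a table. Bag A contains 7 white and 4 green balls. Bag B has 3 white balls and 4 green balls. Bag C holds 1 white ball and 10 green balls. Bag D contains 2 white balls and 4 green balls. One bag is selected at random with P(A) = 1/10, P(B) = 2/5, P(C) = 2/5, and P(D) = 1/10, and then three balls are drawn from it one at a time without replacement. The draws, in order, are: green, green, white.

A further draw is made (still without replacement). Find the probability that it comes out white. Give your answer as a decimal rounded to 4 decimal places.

0.3546

Under each hypothesis, the probability of the observed sequence is: P(data | bag A) = (4/11)(3/10)(7/9) = 0.084848; P(data | bag B) = (4/7)(3/6)(3/5) = 0.17143; P(data | bag C) = (10/11)(9/10)(1/9) = 0.090909; P(data | bag D) = (4/6)(3/5)(2/4) = 0.2.
Weighting by the prior gives 1/10 · 0.084848 = 0.0084848, 2/5 · 0.17143 = 0.068571, 2/5 · 0.090909 = 0.036364, 1/10 · 0.2 = 0.02; these sum to 0.13342.
Normalising, the posterior is P(bag A | data) = 0.063595, P(bag B | data) = 0.51395, P(bag C | data) = 0.27255, P(bag D | data) = 0.1499.
So P(white next | data) = Σ P(white next | H) P(H | data) = (3/4)(0.063595) + (1/2)(0.51395) + (0)(0.27255) + (1/3)(0.1499) = 0.35464.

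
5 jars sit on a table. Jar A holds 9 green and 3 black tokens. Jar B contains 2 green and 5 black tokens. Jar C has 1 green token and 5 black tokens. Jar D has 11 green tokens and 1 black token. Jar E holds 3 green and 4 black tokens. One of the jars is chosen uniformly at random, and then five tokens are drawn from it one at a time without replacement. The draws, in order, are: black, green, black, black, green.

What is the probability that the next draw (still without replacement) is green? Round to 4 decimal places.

Compute the likelihood of the observed sequence for each case: P(data | jar A) = (3/12)(9/11)(2/10)(1/9)(8/8) = 0.0045455; P(data | jar B) = (5/7)(2/6)(4/5)(3/4)(1/3) = 0.047619; P(data | jar C) = (5/6)(1/5)(4/4)(3/3)(0/2) = 0; P(data | jar D) = (1/12)(11/11)(0/10) = 0; P(data | jar E) = (4/7)(3/6)(3/5)(2/4)(2/3) = 0.057143.
Weighting by the prior gives 1/5 · 0.0045455 = 0.00090909, 1/5 · 0.047619 = 0.0095238, 1/5 · 0 = 0, 1/5 · 0 = 0, 1/5 · 0.057143 = 0.011429; with total 0.021861.
Dividing through by the total gives posterior P(jar A | data) = 0.041584, P(jar B | data) = 0.43564, P(jar C | data) = 0, P(jar D | data) = 0, P(jar E | data) = 0.52277.
The predictive probability is P(green next | data) = (1)(0.041584) + (0)(0.43564) + (1/2)(0.52277) = 0.30297.

0.3030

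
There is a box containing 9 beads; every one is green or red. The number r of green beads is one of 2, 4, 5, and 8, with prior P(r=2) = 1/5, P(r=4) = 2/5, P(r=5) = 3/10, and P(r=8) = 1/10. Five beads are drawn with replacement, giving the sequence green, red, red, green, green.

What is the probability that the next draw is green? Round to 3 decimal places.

Under each hypothesis, the probability of the observed sequence is: P(data | r = 2) = (2/9)(7/9)(7/9)(2/9)(2/9) = 0.0066386; P(data | r = 4) = (4/9)(5/9)(5/9)(4/9)(4/9) = 0.027096; P(data | r = 5) = (5/9)(4/9)(4/9)(5/9)(5/9) = 0.03387; P(data | r = 8) = (8/9)(1/9)(1/9)(8/9)(8/9) = 0.0086708.
Weighting by the prior gives 1/5 · 0.0066386 = 0.0013277, 2/5 · 0.027096 = 0.010838, 3/10 · 0.03387 = 0.010161, 1/10 · 0.0086708 = 0.00086708; these sum to 0.023194.
The posterior is then P(r = 2 | data) = 0.057243, P(r = 4 | data) = 0.46729, P(r = 5 | data) = 0.43808, P(r = 8 | data) = 0.037383.
The predictive probability is P(green next | data) = (2/9)(0.057243) + (4/9)(0.46729) + (5/9)(0.43808) + (8/9)(0.037383) = 0.49701.

0.497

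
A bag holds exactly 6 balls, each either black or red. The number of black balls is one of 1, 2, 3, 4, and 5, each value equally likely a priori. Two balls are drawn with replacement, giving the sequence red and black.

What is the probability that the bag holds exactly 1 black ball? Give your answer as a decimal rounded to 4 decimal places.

Compute the likelihood of the observed sequence for each case: P(data | r = 1) = (5/6)(1/6) = 5/36; P(data | r = 2) = (4/6)(2/6) = 2/9; P(data | r = 3) = (3/6)(3/6) = 1/4; P(data | r = 4) = (2/6)(4/6) = 2/9; P(data | r = 5) = (1/6)(5/6) = 5/36.
The prior-weighted likelihoods are 1/5 · 5/36 = 1/36, 1/5 · 2/9 = 2/45, 1/5 · 1/4 = 1/20, 1/5 · 2/9 = 2/45, 1/5 · 5/36 = 1/36; summing to 7/36.
Hence P(r = 1 | data) = (1/36) / (7/36) = 1/7.

0.1429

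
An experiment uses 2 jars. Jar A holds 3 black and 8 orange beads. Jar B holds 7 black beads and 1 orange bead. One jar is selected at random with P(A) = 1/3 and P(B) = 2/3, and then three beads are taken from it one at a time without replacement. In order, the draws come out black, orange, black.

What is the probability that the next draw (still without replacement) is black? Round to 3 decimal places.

For each hypothesis, P(data | H) works out to: P(data | jar A) = (3/11)(8/10)(2/9) = 0.048485; P(data | jar B) = (7/8)(1/7)(6/6) = 0.125.
The prior-weighted likelihoods are 1/3 · 0.048485 = 0.016162, 2/3 · 0.125 = 0.083333; these sum to 0.099495.
The posterior is then P(jar A | data) = 0.16244, P(jar B | data) = 0.83756.
The predictive probability is P(black next | data) = (1/8)(0.16244) + (1)(0.83756) = 0.85787.

0.858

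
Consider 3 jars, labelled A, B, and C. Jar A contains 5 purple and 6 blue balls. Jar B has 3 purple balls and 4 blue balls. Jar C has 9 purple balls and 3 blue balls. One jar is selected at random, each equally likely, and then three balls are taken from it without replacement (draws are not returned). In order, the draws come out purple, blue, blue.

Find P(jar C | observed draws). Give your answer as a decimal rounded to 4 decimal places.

0.1124

For each hypothesis, P(data | H) works out to: P(data | jar A) = (5/11)(6/10)(5/9) = 0.15152; P(data | jar B) = (3/7)(4/6)(3/5) = 0.17143; P(data | jar C) = (9/12)(3/11)(2/10) = 0.040909.
Weighting by the prior gives 1/3 · 0.15152 = 0.050505, 1/3 · 0.17143 = 0.057143, 1/3 · 0.040909 = 0.013636; summing to 0.12128.
Therefore the posterior P(jar C | data) = (0.013636) / (0.12128) = 0.11243.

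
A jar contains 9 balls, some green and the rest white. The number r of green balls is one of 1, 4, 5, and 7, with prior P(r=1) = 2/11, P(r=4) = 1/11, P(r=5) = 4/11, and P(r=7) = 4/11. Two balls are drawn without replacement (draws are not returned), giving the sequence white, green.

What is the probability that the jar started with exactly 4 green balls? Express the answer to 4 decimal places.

0.1163

The likelihood of the observed sequence under each hypothesis: P(data | r = 1) = (8/9)(1/8) = 1/9; P(data | r = 4) = (5/9)(4/8) = 5/18; P(data | r = 5) = (4/9)(5/8) = 5/18; P(data | r = 7) = (2/9)(7/8) = 7/36.
Weighting by the prior gives 2/11 · 1/9 = 2/99, 1/11 · 5/18 = 5/198, 4/11 · 5/18 = 10/99, 4/11 · 7/36 = 7/99; summing to 43/198.
Therefore the posterior P(r = 4 | data) = (5/198) / (43/198) = 5/43.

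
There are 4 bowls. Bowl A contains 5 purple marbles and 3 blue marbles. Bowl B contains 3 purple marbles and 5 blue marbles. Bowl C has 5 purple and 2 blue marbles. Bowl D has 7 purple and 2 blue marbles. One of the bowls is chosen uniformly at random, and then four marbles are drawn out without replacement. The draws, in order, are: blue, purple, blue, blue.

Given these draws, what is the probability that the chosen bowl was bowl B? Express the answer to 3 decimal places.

For each hypothesis, P(data | H) works out to: P(data | bowl A) = (3/8)(5/7)(2/6)(1/5) = 1/56; P(data | bowl B) = (5/8)(3/7)(4/6)(3/5) = 3/28; P(data | bowl C) = (2/7)(5/6)(1/5)(0/4) = 0; P(data | bowl D) = (2/9)(7/8)(1/7)(0/6) = 0.
Multiplying each by its prior: 1/4 · 1/56 = 1/224, 1/4 · 3/28 = 3/112, 1/4 · 0 = 0, 1/4 · 0 = 0; these sum to 1/32.
By Bayes' rule, P(bowl B | data) = (3/112) / (1/32) = 6/7.

0.857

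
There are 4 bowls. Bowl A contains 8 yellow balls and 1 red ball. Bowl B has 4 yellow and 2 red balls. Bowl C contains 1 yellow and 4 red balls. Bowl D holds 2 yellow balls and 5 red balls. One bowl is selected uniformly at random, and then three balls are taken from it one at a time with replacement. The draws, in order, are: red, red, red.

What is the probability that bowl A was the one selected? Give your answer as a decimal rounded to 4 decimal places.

0.0015

The likelihood of the observed sequence under each hypothesis: P(data | bowl A) = (1/9)(1/9)(1/9) = 0.0013717; P(data | bowl B) = (2/6)(2/6)(2/6) = 0.037037; P(data | bowl C) = (4/5)(4/5)(4/5) = 0.512; P(data | bowl D) = (5/7)(5/7)(5/7) = 0.36443.
Weighting by the prior gives 1/4 · 0.0013717 = 0.00034294, 1/4 · 0.037037 = 0.0092593, 1/4 · 0.512 = 0.128, 1/4 · 0.36443 = 0.091108; these sum to 0.22871.
By Bayes' rule, P(bowl A | data) = (0.00034294) / (0.22871) = 0.0014994.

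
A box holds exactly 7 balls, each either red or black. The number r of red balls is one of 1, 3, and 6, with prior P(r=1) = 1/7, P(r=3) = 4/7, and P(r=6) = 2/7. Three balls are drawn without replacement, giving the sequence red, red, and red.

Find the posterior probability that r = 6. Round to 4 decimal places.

0.9091

Compute the likelihood of the observed sequence for each case: P(data | r = 1) = (1/7)(0/6) = 0; P(data | r = 3) = (3/7)(2/6)(1/5) = 1/35; P(data | r = 6) = (6/7)(5/6)(4/5) = 4/7.
Multiplying each by its prior: 1/7 · 0 = 0, 4/7 · 1/35 = 4/245, 2/7 · 4/7 = 8/49; these sum to 44/245.
So P(r = 6 | data) = (8/49) / (44/245) = 10/11.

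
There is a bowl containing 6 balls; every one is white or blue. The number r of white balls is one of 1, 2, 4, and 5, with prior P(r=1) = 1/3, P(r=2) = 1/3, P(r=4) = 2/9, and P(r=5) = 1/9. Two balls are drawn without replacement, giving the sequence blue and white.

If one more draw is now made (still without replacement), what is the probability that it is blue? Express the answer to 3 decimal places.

0.617

For each hypothesis, P(data | H) works out to: P(data | r = 1) = (5/6)(1/5) = 1/6; P(data | r = 2) = (4/6)(2/5) = 4/15; P(data | r = 4) = (2/6)(4/5) = 4/15; P(data | r = 5) = (1/6)(5/5) = 1/6.
The prior-weighted likelihoods are 1/3 · 1/6 = 1/18, 1/3 · 4/15 = 4/45, 2/9 · 4/15 = 8/135, 1/9 · 1/6 = 1/54; with total 2/9.
The posterior is then P(r = 1 | data) = 1/4, P(r = 2 | data) = 2/5, P(r = 4 | data) = 4/15, P(r = 5 | data) = 1/12.
The predictive probability is P(blue next | data) = (1)(1/4) + (3/4)(2/5) + (1/4)(4/15) + (0)(1/12) = 37/60.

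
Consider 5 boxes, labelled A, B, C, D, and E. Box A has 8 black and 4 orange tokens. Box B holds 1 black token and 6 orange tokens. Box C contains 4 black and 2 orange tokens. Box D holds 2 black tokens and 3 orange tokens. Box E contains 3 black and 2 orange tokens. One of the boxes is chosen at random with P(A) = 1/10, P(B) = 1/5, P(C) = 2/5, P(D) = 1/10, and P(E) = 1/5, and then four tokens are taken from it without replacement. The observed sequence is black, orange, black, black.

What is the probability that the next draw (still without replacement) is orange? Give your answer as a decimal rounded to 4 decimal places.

Compute the likelihood of the observed sequence for each case: P(data | box A) = (8/12)(4/11)(7/10)(6/9) = 0.11313; P(data | box B) = (1/7)(6/6)(0/5) = 0; P(data | box C) = (4/6)(2/5)(3/4)(2/3) = 0.13333; P(data | box D) = (2/5)(3/4)(1/3)(0/2) = 0; P(data | box E) = (3/5)(2/4)(2/3)(1/2) = 0.1.
Weighting by the prior gives 1/10 · 0.11313 = 0.011313, 1/5 · 0 = 0, 2/5 · 0.13333 = 0.053333, 1/10 · 0 = 0, 1/5 · 0.1 = 0.02; these sum to 0.084646.
Normalising, the posterior is P(box A | data) = 0.13365, P(box B | data) = 0, P(box C | data) = 0.63007, P(box D | data) = 0, P(box E | data) = 0.23628.
Averaging over the posterior, P(orange next | data) = (3/8)(0.13365) + (1/2)(0.63007) + (1)(0.23628) = 0.60143.

0.6014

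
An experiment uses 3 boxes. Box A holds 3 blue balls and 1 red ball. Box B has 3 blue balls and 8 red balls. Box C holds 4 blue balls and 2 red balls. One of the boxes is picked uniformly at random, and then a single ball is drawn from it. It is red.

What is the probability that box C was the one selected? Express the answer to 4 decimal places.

0.2543

The likelihood of this draw under each hypothesis: P(data | box A) = (1/4) = 1/4; P(data | box B) = (8/11) = 8/11; P(data | box C) = (2/6) = 1/3.
Weighting by the prior gives 1/3 · 1/4 = 1/12, 1/3 · 8/11 = 8/33, 1/3 · 1/3 = 1/9; these sum to 173/396.
By Bayes' rule, P(box C | data) = (1/9) / (173/396) = 44/173.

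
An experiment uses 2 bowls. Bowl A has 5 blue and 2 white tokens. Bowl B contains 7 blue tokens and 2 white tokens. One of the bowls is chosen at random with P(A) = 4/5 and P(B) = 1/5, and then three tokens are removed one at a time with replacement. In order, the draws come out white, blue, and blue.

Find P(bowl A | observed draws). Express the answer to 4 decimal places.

Compute the likelihood of the observed sequence for each case: P(data | bowl A) = (2/7)(5/7)(5/7) = 0.14577; P(data | bowl B) = (2/9)(7/9)(7/9) = 0.13443.
The prior-weighted likelihoods are 4/5 · 0.14577 = 0.11662, 1/5 · 0.13443 = 0.026886; summing to 0.1435.
So P(bowl A | data) = (0.11662) / (0.1435) = 0.81265.

0.8126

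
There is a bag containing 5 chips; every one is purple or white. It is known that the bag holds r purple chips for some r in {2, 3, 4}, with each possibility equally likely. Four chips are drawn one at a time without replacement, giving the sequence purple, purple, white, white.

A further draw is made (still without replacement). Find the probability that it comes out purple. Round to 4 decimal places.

The likelihood of the observed sequence under each hypothesis: P(data | r = 2) = (2/5)(1/4)(3/3)(2/2) = 1/10; P(data | r = 3) = (3/5)(2/4)(2/3)(1/2) = 1/10; P(data | r = 4) = (4/5)(3/4)(1/3)(0/2) = 0.
The prior-weighted likelihoods are 1/3 · 1/10 = 1/30, 1/3 · 1/10 = 1/30, 1/3 · 0 = 0; these sum to 1/15.
The posterior is then P(r = 2 | data) = 1/2, P(r = 3 | data) = 1/2, P(r = 4 | data) = 0.
The predictive probability is P(purple next | data) = (0)(1/2) + (1)(1/2) = 1/2.

0.5000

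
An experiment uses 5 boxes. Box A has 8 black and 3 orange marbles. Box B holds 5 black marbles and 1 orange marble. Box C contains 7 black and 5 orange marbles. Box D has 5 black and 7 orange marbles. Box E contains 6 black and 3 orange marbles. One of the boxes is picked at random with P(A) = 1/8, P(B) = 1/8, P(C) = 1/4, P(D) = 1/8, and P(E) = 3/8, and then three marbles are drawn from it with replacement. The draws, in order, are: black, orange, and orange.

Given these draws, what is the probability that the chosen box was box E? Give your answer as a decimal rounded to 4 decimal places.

Under each hypothesis, the probability of the observed sequence is: P(data | box A) = (8/11)(3/11)(3/11) = 0.054095; P(data | box B) = (5/6)(1/6)(1/6) = 0.023148; P(data | box C) = (7/12)(5/12)(5/12) = 0.10127; P(data | box D) = (5/12)(7/12)(7/12) = 0.14178; P(data | box E) = (6/9)(3/9)(3/9) = 0.074074.
The prior-weighted likelihoods are 1/8 · 0.054095 = 0.0067618, 1/8 · 0.023148 = 0.0028935, 1/4 · 0.10127 = 0.025318, 1/8 · 0.14178 = 0.017723, 3/8 · 0.074074 = 0.027778; with total 0.080474.
So P(box E | data) = (0.027778) / (0.080474) = 0.34518.

0.3452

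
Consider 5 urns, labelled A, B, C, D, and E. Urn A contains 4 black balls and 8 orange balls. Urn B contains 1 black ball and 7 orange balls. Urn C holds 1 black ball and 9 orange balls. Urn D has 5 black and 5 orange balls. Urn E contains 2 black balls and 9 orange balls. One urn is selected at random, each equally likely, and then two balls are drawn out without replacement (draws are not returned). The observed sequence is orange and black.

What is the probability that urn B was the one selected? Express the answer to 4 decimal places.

For each hypothesis, P(data | H) works out to: P(data | urn A) = (8/12)(4/11) = 0.24242; P(data | urn B) = (7/8)(1/7) = 0.125; P(data | urn C) = (9/10)(1/9) = 0.1; P(data | urn D) = (5/10)(5/9) = 0.27778; P(data | urn E) = (9/11)(2/10) = 0.16364.
The prior-weighted likelihoods are 1/5 · 0.24242 = 0.048485, 1/5 · 0.125 = 0.025, 1/5 · 0.1 = 0.02, 1/5 · 0.27778 = 0.055556, 1/5 · 0.16364 = 0.032727; summing to 0.18177.
By Bayes' rule, P(urn B | data) = (0.025) / (0.18177) = 0.13754.

0.1375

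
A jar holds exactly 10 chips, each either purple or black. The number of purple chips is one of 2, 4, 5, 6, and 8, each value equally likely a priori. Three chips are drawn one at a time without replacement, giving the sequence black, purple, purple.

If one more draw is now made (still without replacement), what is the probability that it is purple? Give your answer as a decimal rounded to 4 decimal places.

0.5429

Under each hypothesis, the probability of the observed sequence is: P(data | r = 2) = (8/10)(2/9)(1/8) = 1/45; P(data | r = 4) = (6/10)(4/9)(3/8) = 1/10; P(data | r = 5) = (5/10)(5/9)(4/8) = 5/36; P(data | r = 6) = (4/10)(6/9)(5/8) = 1/6; P(data | r = 8) = (2/10)(8/9)(7/8) = 7/45.
Multiplying each by its prior: 1/5 · 1/45 = 1/225, 1/5 · 1/10 = 1/50, 1/5 · 5/36 = 1/36, 1/5 · 1/6 = 1/30, 1/5 · 7/45 = 7/225; these sum to 7/60.
Dividing through by the total gives posterior P(r = 2 | data) = 4/105, P(r = 4 | data) = 6/35, P(r = 5 | data) = 5/21, P(r = 6 | data) = 2/7, P(r = 8 | data) = 4/15.
So P(purple next | data) = Σ P(purple next | H) P(H | data) = (0)(4/105) + (2/7)(6/35) + (3/7)(5/21) + (4/7)(2/7) + (6/7)(4/15) = 19/35.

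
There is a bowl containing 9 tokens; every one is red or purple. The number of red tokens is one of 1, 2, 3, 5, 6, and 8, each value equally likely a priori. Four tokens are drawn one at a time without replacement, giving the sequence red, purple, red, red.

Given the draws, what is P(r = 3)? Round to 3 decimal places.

Compute the likelihood of the observed sequence for each case: P(data | r = 1) = (1/9)(8/8)(0/7) = 0; P(data | r = 2) = (2/9)(7/8)(1/7)(0/6) = 0; P(data | r = 3) = (3/9)(6/8)(2/7)(1/6) = 1/84; P(data | r = 5) = (5/9)(4/8)(4/7)(3/6) = 5/63; P(data | r = 6) = (6/9)(3/8)(5/7)(4/6) = 5/42; P(data | r = 8) = (8/9)(1/8)(7/7)(6/6) = 1/9.
Weighting by the prior gives 1/6 · 0 = 0, 1/6 · 0 = 0, 1/6 · 1/84 = 1/504, 1/6 · 5/63 = 5/378, 1/6 · 5/42 = 5/252, 1/6 · 1/9 = 1/54; these sum to 3/56.
Therefore the posterior P(r = 3 | data) = (1/504) / (3/56) = 1/27.

0.037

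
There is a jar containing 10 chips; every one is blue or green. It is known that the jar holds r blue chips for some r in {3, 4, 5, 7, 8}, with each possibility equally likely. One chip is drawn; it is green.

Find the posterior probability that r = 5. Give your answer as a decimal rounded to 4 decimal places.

Under each hypothesis, the probability of this draw is: P(data | r = 3) = (7/10) = 7/10; P(data | r = 4) = (6/10) = 3/5; P(data | r = 5) = (5/10) = 1/2; P(data | r = 7) = (3/10) = 3/10; P(data | r = 8) = (2/10) = 1/5.
Multiplying each by its prior: 1/5 · 7/10 = 7/50, 1/5 · 3/5 = 3/25, 1/5 · 1/2 = 1/10, 1/5 · 3/10 = 3/50, 1/5 · 1/5 = 1/25; with total 23/50.
By Bayes' rule, P(r = 5 | data) = (1/10) / (23/50) = 5/23.

0.2174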